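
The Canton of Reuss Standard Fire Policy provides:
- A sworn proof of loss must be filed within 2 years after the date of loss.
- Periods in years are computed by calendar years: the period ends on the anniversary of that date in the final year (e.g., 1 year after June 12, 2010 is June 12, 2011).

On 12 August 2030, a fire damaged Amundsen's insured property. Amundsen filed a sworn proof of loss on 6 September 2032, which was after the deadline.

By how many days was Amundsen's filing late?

25 days

2 years after 12 August 2030 is August 12, 2032.
The deadline is August 12, 2032; from August 12, 2032 to September 6, 2032 is 25 days.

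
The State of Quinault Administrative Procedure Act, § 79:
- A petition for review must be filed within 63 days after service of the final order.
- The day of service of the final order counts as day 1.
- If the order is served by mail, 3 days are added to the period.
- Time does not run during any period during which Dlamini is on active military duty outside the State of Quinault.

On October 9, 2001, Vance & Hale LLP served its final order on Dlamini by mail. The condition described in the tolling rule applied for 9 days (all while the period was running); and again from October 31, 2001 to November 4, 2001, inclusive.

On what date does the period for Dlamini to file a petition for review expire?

December 27, 2001

Counting October 9, 2001 as day 1, day 63 is December 10, 2001.
Service was by mail, adding 3 days: December 10, 2001 + 3 days = December 13, 2001.
Tolling adds 9 days: December 13, 2001 + 9 days = December 22, 2001.
From October 31, 2001 through November 4, 2001 inclusive is 5 days; tolling adds 5 days: December 22, 2001 + 5 days = December 27, 2001.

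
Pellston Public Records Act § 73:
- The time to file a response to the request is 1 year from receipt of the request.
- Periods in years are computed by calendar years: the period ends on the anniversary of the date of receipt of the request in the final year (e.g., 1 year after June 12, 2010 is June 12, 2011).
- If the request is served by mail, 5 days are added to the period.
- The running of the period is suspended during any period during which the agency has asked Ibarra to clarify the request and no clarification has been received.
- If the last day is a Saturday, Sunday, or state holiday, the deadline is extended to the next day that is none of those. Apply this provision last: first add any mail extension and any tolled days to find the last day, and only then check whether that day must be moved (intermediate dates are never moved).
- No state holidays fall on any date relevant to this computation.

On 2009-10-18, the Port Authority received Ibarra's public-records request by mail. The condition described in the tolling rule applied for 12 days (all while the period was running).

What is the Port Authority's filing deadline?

1 year after 2009-10-18 is October 18, 2010.
Service was by mail, adding 5 days: October 18, 2010 + 5 days = October 23, 2010.
Tolling adds 12 days: October 23, 2010 + 12 days = November 4, 2010.
November 4, 2010 is a Thursday and not a state holiday, so no extension applies.

November 4, 2010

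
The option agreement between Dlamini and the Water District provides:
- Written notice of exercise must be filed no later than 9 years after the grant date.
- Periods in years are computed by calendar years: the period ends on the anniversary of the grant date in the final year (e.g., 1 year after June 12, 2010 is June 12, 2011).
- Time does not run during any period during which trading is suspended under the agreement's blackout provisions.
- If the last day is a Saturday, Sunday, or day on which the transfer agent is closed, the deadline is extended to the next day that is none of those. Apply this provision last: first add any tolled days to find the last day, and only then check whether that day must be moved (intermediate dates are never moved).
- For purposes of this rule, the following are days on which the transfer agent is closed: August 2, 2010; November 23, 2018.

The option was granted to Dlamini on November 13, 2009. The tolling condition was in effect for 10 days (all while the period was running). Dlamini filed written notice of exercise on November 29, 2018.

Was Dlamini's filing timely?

No

9 years after November 13, 2009 is November 13, 2018.
Tolling adds 10 days: November 13, 2018 + 10 days = November 23, 2018.
November 23, 2018 is a listed holiday; November 24, 2018 is Saturday; November 25, 2018 is Sunday. The next qualifying day is November 26, 2018.
The deadline is November 26, 2018; the filing on November 29, 2018 is after that date.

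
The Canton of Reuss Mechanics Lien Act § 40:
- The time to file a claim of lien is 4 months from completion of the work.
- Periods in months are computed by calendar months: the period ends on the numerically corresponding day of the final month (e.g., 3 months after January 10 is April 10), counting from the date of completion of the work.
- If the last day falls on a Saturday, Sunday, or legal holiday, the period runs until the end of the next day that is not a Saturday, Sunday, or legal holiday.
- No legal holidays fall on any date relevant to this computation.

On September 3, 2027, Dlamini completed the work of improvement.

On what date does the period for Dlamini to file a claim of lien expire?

4 months after September 3, 2027 is January 3, 2028.
January 3, 2028 is a Monday and not a legal holiday, so no extension applies.

January 3, 2028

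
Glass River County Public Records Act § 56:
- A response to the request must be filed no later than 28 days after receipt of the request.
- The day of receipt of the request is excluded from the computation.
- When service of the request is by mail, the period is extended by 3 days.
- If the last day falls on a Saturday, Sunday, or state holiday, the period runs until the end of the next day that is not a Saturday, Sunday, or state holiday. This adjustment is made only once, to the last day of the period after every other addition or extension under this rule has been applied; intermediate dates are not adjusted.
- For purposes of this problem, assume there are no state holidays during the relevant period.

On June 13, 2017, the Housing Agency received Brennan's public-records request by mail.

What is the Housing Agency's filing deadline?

28 days after June 13, 2017 is July 11, 2017.
Service was by mail, adding 3 days: July 11, 2017 + 3 days = July 14, 2017.
July 14, 2017 is a Friday and not a state holiday, so no extension applies.

July 14, 2017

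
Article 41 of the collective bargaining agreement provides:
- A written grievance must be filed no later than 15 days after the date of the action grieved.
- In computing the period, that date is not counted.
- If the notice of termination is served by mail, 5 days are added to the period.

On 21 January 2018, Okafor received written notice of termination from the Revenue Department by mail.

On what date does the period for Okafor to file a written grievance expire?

February 10, 2018

15 days after 21 January 2018 is February 5, 2018.
Service was by mail, adding 5 days: February 5, 2018 + 5 days = February 10, 2018.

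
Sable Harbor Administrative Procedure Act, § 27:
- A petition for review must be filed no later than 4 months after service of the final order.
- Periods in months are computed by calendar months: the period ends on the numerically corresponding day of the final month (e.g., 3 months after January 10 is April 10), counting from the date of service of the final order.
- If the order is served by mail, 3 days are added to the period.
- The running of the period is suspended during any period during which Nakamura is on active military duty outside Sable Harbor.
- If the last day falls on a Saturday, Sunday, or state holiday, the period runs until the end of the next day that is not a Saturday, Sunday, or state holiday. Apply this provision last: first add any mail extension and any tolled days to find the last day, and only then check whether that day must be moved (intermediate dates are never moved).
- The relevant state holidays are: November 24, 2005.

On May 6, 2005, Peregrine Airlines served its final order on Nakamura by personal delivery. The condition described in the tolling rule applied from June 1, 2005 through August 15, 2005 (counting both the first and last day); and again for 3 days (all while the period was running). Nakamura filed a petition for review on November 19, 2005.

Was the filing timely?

Yes

4 months after May 6, 2005 is September 6, 2005.
Service was not by mail, so no mail extension applies.
From June 1, 2005 through August 15, 2005 inclusive is 76 days; tolling adds 76 days: September 6, 2005 + 76 days = November 21, 2005.
Tolling adds 3 days: November 21, 2005 + 3 days = November 24, 2005.
November 24, 2005 is a listed holiday. The next qualifying day is November 25, 2005.
The deadline is November 25, 2005; the filing on November 19, 2005 is on or before that date.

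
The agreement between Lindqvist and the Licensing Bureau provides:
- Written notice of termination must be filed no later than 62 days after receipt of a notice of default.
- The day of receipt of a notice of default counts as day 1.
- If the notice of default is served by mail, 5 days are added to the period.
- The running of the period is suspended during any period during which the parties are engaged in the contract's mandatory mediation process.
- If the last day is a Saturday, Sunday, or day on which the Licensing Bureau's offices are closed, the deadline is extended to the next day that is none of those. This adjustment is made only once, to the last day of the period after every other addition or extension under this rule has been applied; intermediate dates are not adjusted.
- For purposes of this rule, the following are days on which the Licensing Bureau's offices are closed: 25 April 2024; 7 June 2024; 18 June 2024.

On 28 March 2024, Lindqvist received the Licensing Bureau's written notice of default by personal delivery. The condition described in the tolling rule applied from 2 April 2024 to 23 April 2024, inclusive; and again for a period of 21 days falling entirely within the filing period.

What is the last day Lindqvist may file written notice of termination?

Counting 28 March 2024 as day 1, day 62 is May 28, 2024.
Service was not by mail, so no mail extension applies.
From April 2, 2024 through April 23, 2024 inclusive is 22 days; tolling adds 22 days: May 28, 2024 + 22 days = June 19, 2024.
Tolling adds 21 days: June 19, 2024 + 21 days = July 10, 2024.
July 10, 2024 is a Wednesday and not a day on which the Licensing Bureau's offices are closed, so no extension applies.

July 10, 2024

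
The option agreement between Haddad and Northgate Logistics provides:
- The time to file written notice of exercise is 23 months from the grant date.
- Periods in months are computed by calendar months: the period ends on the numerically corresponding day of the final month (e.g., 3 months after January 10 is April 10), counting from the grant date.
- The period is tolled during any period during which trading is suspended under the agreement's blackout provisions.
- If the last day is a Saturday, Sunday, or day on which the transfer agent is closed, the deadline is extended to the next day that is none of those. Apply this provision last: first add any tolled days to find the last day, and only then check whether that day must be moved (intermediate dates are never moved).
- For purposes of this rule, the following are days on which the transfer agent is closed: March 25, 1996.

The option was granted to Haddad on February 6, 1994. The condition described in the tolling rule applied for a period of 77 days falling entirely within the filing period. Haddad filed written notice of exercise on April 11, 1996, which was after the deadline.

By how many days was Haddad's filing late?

23 months after February 6, 1994 is January 6, 1996.
Tolling adds 77 days: January 6, 1996 + 77 days = March 23, 1996.
March 23, 1996 is Saturday; March 24, 1996 is Sunday; March 25, 1996 is a listed holiday. The next qualifying day is March 26, 1996.
The deadline is March 26, 1996; from March 26, 1996 to April 11, 1996 is 16 days.

16 days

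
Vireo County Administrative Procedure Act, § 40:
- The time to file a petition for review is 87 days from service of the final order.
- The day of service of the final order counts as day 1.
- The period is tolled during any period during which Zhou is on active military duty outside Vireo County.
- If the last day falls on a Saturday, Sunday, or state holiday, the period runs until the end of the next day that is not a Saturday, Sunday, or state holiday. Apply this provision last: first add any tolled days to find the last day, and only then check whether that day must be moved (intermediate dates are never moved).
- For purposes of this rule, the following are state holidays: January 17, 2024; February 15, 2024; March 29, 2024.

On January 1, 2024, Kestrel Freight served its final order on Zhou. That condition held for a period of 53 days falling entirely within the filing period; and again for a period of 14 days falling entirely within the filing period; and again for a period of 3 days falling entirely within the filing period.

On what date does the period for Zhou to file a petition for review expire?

June 5, 2024

Counting January 1, 2024 as day 1, day 87 is March 27, 2024.
Tolling adds 53 days: March 27, 2024 + 53 days = May 19, 2024.
Tolling adds 14 days: May 19, 2024 + 14 days = June 2, 2024.
Tolling adds 3 days: June 2, 2024 + 3 days = June 5, 2024.
June 5, 2024 is a Wednesday and not a state holiday, so no extension applies.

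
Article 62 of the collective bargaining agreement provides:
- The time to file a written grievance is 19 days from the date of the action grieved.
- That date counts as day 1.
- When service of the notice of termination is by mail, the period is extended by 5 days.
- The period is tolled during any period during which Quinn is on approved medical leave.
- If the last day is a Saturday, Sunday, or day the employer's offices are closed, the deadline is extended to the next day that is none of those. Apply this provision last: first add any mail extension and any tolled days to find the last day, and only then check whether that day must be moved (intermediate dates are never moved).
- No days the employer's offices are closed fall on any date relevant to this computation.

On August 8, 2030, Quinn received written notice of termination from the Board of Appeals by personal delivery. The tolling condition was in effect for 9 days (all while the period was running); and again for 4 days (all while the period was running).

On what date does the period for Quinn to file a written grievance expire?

Counting August 8, 2030 as day 1, day 19 is August 26, 2030.
Service was not by mail, so no mail extension applies.
Tolling adds 9 days: August 26, 2030 + 9 days = September 4, 2030.
Tolling adds 4 days: September 4, 2030 + 4 days = September 8, 2030.
September 8, 2030 is Sunday. The next qualifying day is September 9, 2030.

September 9, 2030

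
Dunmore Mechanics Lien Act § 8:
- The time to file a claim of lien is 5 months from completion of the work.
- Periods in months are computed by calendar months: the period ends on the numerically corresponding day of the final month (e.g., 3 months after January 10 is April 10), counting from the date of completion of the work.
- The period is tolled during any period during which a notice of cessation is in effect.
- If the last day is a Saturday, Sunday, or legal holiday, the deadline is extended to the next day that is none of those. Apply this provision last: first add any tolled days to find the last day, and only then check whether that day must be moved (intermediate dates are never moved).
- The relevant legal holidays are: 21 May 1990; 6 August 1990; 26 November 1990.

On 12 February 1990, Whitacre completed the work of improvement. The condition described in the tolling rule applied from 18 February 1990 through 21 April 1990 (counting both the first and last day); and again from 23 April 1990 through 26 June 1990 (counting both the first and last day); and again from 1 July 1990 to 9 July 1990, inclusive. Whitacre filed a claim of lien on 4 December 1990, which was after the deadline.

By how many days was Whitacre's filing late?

5 months after 12 February 1990 is July 12, 1990.
From February 18, 1990 through April 21, 1990 inclusive is 63 days; tolling adds 63 days: July 12, 1990 + 63 days = September 13, 1990.
From April 23, 1990 through June 26, 1990 inclusive is 65 days; tolling adds 65 days: September 13, 1990 + 65 days = November 17, 1990.
From July 1, 1990 through July 9, 1990 inclusive is 9 days; tolling adds 9 days: November 17, 1990 + 9 days = November 26, 1990.
November 26, 1990 is a listed holiday. The next qualifying day is November 27, 1990.
The deadline is November 27, 1990; from November 27, 1990 to December 4, 1990 is 7 days.

7 days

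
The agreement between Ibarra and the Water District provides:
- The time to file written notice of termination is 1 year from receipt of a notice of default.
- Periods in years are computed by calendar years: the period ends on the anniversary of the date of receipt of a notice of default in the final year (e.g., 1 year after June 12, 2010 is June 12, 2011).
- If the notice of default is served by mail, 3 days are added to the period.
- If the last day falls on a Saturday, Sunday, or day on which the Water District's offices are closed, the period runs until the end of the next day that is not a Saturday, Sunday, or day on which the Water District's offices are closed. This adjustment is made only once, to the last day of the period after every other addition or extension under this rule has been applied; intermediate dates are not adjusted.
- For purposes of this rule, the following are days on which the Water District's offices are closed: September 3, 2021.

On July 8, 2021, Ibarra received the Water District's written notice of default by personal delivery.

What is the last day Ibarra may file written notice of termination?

1 year after July 8, 2021 is July 8, 2022.
Service was not by mail, so no mail extension applies.
July 8, 2022 is a Friday and not a day on which the Water District's offices are closed, so no extension applies.

July 8, 2022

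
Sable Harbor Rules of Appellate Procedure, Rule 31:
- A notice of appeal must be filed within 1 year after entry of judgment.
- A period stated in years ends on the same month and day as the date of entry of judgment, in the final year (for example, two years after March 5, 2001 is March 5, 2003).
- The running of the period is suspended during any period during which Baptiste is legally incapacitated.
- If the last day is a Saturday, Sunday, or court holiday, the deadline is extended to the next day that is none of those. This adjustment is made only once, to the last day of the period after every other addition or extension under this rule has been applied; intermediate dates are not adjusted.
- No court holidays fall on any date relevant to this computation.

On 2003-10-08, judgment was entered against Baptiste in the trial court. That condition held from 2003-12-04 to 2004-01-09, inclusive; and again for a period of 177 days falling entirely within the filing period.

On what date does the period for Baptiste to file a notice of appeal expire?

1 year after 2003-10-08 is October 8, 2004.
From December 4, 2003 through January 9, 2004 inclusive is 37 days; tolling adds 37 days: October 8, 2004 + 37 days = November 14, 2004.
Tolling adds 177 days: November 14, 2004 + 177 days = May 10, 2005.
May 10, 2005 is a Tuesday and not a court holiday, so no extension applies.

May 10, 2005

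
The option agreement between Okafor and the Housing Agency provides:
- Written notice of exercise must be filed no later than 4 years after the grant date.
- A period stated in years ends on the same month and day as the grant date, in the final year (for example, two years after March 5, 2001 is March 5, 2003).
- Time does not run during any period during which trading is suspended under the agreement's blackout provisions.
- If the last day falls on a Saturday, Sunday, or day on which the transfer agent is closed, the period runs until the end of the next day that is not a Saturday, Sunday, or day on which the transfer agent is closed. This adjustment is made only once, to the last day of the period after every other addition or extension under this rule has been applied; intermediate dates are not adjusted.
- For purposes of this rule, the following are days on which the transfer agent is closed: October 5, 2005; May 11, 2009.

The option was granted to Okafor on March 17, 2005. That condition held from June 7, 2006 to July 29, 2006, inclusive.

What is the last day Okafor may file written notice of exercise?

4 years after March 17, 2005 is March 17, 2009.
From June 7, 2006 through July 29, 2006 inclusive is 53 days; tolling adds 53 days: March 17, 2009 + 53 days = May 9, 2009.
May 9, 2009 is Saturday; May 10, 2009 is Sunday; May 11, 2009 is a listed holiday. The next qualifying day is May 12, 2009.

May 12, 2009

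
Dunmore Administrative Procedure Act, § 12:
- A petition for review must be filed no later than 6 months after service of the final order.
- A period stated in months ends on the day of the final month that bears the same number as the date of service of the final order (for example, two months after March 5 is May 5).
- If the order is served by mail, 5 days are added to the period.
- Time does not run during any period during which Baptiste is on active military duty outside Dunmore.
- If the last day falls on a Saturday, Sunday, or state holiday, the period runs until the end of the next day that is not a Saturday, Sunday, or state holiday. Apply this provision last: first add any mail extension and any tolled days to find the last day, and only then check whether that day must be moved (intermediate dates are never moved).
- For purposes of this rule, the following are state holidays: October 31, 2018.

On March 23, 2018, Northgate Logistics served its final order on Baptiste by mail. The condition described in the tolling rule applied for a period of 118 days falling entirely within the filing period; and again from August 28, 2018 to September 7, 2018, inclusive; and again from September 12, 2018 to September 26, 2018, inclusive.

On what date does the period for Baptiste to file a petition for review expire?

6 months after March 23, 2018 is September 23, 2018.
Service was by mail, adding 5 days: September 23, 2018 + 5 days = September 28, 2018.
Tolling adds 118 days: September 28, 2018 + 118 days = January 24, 2019.
From August 28, 2018 through September 7, 2018 inclusive is 11 days; tolling adds 11 days: January 24, 2019 + 11 days = February 4, 2019.
From September 12, 2018 through September 26, 2018 inclusive is 15 days; tolling adds 15 days: February 4, 2019 + 15 days = February 19, 2019.
February 19, 2019 is a Tuesday and not a state holiday, so no extension applies.

February 19, 2019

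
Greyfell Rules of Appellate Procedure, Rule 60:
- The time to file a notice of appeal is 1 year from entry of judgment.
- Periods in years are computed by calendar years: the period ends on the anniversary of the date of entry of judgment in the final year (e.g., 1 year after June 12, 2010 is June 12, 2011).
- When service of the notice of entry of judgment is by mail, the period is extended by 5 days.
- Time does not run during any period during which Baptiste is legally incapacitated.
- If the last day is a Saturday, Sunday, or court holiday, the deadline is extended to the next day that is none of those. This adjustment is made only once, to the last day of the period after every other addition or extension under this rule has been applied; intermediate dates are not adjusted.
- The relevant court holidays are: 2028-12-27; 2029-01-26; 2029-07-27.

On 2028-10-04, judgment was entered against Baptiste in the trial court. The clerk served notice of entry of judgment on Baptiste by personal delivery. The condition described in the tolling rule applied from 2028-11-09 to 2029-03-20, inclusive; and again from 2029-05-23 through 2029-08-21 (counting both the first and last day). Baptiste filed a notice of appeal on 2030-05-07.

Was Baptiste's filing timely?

1 year after 2028-10-04 is October 4, 2029.
Service was not by mail, so no mail extension applies.
From November 9, 2028 through March 20, 2029 inclusive is 132 days; tolling adds 132 days: October 4, 2029 + 132 days = February 13, 2030.
From May 23, 2029 through August 21, 2029 inclusive is 91 days; tolling adds 91 days: February 13, 2030 + 91 days = May 15, 2030.
May 15, 2030 is a Wednesday and not a court holiday, so no extension applies.
The deadline is May 15, 2030; the filing on May 7, 2030 is on or before that date.

Yes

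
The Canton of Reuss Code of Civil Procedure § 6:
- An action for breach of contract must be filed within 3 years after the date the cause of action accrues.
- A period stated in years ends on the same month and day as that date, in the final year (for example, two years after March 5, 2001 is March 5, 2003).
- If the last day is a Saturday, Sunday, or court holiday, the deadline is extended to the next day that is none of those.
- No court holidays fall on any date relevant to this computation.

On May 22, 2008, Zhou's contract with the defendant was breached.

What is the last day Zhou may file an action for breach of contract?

3 years after May 22, 2008 is May 22, 2011.
May 22, 2011 is Sunday. The next qualifying day is May 23, 2011.

May 23, 2011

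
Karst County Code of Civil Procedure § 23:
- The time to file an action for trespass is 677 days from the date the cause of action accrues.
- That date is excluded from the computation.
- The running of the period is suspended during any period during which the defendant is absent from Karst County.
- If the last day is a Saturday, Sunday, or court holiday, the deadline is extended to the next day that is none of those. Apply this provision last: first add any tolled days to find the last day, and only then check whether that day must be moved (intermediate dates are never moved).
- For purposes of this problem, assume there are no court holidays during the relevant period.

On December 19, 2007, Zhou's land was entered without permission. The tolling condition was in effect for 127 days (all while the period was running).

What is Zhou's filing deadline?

677 days after December 19, 2007 is October 26, 2009.
Tolling adds 127 days: October 26, 2009 + 127 days = March 2, 2010.
March 2, 2010 is a Tuesday and not a court holiday, so no extension applies.

March 2, 2010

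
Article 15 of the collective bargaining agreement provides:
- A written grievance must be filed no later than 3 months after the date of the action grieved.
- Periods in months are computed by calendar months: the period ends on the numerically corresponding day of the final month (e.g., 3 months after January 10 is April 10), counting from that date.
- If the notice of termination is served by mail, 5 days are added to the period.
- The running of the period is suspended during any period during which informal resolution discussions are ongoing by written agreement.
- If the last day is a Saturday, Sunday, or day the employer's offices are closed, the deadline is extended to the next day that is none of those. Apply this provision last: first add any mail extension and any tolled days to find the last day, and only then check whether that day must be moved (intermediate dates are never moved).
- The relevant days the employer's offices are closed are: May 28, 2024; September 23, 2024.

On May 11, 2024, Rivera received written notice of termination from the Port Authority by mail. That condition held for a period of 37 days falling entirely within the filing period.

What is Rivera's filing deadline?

3 months after May 11, 2024 is August 11, 2024.
Service was by mail, adding 5 days: August 11, 2024 + 5 days = August 16, 2024.
Tolling adds 37 days: August 16, 2024 + 37 days = September 22, 2024.
September 22, 2024 is Sunday; September 23, 2024 is a listed holiday. The next qualifying day is September 24, 2024.

September 24, 2024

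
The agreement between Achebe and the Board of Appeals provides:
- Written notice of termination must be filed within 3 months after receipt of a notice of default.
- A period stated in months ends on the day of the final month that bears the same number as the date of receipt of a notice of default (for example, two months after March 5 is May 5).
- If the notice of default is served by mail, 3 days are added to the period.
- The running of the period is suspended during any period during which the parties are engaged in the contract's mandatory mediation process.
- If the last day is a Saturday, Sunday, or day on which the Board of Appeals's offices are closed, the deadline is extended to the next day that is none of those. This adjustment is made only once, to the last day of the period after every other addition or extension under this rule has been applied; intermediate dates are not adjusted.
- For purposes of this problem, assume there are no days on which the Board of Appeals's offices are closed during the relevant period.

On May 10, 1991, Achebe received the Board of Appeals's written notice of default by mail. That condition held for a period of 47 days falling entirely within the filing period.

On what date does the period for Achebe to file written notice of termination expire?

3 months after May 10, 1991 is August 10, 1991.
Service was by mail, adding 3 days: August 10, 1991 + 3 days = August 13, 1991.
Tolling adds 47 days: August 13, 1991 + 47 days = September 29, 1991.
September 29, 1991 is Sunday. The next qualifying day is September 30, 1991.

September 30, 1991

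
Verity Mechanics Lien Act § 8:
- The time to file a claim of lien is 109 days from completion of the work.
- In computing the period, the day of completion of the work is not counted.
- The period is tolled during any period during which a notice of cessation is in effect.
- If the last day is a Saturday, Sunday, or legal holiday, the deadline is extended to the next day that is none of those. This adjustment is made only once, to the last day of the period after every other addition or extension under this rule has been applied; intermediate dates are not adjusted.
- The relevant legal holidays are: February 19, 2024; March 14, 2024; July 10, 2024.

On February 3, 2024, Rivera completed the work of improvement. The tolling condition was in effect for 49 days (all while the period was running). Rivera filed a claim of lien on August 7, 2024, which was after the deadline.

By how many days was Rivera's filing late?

109 days after February 3, 2024 is May 22, 2024.
Tolling adds 49 days: May 22, 2024 + 49 days = July 10, 2024.
July 10, 2024 is a listed holiday. The next qualifying day is July 11, 2024.
The deadline is July 11, 2024; from July 11, 2024 to August 7, 2024 is 27 days.

27 days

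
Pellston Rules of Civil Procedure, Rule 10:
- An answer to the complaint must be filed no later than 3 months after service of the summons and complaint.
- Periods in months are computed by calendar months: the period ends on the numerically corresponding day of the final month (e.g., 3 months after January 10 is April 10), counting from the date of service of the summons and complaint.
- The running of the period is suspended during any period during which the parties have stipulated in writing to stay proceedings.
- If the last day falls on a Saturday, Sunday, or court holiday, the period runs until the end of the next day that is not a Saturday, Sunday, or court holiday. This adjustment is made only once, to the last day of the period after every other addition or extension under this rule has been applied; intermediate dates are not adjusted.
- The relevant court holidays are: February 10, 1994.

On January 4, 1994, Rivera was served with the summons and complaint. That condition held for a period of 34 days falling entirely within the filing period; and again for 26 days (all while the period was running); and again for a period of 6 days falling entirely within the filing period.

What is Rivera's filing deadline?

3 months after January 4, 1994 is April 4, 1994.
Tolling adds 34 days: April 4, 1994 + 34 days = May 8, 1994.
Tolling adds 26 days: May 8, 1994 + 26 days = June 3, 1994.
Tolling adds 6 days: June 3, 1994 + 6 days = June 9, 1994.
June 9, 1994 is a Thursday and not a court holiday, so no extension applies.

June 9, 1994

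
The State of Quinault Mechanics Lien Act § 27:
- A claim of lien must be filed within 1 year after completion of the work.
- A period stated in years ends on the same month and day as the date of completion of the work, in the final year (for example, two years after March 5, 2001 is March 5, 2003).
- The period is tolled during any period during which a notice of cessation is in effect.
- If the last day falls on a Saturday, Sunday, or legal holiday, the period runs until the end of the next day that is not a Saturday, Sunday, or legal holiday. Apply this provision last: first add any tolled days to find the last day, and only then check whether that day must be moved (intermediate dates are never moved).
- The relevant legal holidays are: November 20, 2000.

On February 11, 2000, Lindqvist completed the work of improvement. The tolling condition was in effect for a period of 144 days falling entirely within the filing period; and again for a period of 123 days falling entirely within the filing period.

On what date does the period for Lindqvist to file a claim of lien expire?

1 year after February 11, 2000 is February 11, 2001.
Tolling adds 144 days: February 11, 2001 + 144 days = July 5, 2001.
Tolling adds 123 days: July 5, 2001 + 123 days = November 5, 2001.
November 5, 2001 is a Monday and not a legal holiday, so no extension applies.

November 5, 2001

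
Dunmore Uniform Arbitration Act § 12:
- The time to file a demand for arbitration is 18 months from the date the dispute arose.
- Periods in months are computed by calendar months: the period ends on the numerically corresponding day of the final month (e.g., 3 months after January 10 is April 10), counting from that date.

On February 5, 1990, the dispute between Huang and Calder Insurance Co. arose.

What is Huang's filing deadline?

August 5, 1991

18 months after February 5, 1990 is August 5, 1991.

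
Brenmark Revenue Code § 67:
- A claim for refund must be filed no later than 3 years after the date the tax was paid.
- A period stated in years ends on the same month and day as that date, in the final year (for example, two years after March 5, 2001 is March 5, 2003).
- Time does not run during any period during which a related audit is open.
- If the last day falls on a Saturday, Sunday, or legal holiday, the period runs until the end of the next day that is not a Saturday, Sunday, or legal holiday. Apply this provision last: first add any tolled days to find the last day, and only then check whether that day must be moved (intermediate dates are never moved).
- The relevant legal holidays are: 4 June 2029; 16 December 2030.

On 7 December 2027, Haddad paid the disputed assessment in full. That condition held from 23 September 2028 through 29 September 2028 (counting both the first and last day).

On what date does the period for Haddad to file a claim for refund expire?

December 17, 2030

3 years after 7 December 2027 is December 7, 2030.
From September 23, 2028 through September 29, 2028 inclusive is 7 days; tolling adds 7 days: December 7, 2030 + 7 days = December 14, 2030.
December 14, 2030 is Saturday; December 15, 2030 is Sunday; December 16, 2030 is a listed holiday. The next qualifying day is December 17, 2030.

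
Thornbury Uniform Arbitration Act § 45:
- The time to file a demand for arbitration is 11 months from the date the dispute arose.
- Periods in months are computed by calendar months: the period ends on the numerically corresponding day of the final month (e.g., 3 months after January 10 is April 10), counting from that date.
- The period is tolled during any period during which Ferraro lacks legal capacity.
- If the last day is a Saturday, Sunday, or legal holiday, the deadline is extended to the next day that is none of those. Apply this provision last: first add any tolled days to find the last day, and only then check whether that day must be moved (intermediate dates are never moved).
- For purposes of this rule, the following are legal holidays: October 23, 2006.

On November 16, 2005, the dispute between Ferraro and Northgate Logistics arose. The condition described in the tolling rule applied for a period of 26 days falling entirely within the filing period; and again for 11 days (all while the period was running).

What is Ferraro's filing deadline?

November 22, 2006

11 months after November 16, 2005 is October 16, 2006.
Tolling adds 26 days: October 16, 2006 + 26 days = November 11, 2006.
Tolling adds 11 days: November 11, 2006 + 11 days = November 22, 2006.
November 22, 2006 is a Wednesday and not a legal holiday, so no extension applies.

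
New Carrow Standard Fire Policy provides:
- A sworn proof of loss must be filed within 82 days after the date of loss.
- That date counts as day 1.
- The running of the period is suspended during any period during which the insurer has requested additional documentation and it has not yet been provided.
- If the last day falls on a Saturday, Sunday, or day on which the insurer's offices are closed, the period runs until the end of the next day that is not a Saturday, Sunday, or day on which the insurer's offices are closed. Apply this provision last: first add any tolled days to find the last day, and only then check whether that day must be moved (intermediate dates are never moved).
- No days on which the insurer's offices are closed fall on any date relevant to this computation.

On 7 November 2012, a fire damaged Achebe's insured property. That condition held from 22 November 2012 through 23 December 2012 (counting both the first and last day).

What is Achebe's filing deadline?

Counting 7 November 2012 as day 1, day 82 is January 27, 2013.
From November 22, 2012 through December 23, 2012 inclusive is 32 days; tolling adds 32 days: January 27, 2013 + 32 days = February 28, 2013.
February 28, 2013 is a Thursday and not a day on which the insurer's offices are closed, so no extension applies.

February 28, 2013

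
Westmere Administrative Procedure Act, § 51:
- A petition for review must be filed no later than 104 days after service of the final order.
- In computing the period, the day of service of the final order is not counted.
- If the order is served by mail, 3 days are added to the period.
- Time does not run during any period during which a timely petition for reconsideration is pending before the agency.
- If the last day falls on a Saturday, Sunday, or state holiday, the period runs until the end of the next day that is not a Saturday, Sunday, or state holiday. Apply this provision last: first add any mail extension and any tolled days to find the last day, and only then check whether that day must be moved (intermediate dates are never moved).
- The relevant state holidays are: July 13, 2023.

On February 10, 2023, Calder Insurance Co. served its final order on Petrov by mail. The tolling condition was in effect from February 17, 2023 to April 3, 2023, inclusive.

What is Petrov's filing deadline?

104 days after February 10, 2023 is May 25, 2023.
Service was by mail, adding 3 days: May 25, 2023 + 3 days = May 28, 2023.
From February 17, 2023 through April 3, 2023 inclusive is 46 days; tolling adds 46 days: May 28, 2023 + 46 days = July 13, 2023.
July 13, 2023 is a listed holiday. The next qualifying day is July 14, 2023.

July 14, 2023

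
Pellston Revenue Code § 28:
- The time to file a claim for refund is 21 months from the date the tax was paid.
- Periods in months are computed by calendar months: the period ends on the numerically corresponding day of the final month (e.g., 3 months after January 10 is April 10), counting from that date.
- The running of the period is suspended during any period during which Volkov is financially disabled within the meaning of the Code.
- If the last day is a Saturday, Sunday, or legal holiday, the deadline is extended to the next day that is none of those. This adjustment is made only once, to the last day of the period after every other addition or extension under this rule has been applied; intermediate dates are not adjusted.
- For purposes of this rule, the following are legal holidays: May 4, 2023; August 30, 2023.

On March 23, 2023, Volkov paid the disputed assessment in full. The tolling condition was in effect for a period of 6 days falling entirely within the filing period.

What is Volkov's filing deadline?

21 months after March 23, 2023 is December 23, 2024.
Tolling adds 6 days: December 23, 2024 + 6 days = December 29, 2024.
December 29, 2024 is Sunday. The next qualifying day is December 30, 2024.

December 30, 2024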